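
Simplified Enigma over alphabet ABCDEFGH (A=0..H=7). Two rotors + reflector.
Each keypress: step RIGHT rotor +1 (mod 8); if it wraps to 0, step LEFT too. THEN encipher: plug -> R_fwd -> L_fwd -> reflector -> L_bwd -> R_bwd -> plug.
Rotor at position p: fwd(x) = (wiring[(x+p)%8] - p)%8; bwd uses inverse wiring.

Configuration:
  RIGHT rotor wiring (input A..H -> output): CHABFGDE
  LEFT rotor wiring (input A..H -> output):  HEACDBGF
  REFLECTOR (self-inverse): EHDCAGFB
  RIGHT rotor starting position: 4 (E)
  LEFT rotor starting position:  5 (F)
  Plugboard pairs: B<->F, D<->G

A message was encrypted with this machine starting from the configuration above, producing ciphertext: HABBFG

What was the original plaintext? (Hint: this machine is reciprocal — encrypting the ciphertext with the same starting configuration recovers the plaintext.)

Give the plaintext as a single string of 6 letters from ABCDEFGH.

Answer: EBDDGF

Derivation:
Char 1 ('H'): step: R->5, L=5; H->plug->H->R->A->L->E->refl->A->L'->C->R'->E->plug->E
Char 2 ('A'): step: R->6, L=5; A->plug->A->R->F->L->D->refl->C->L'->D->R'->F->plug->B
Char 3 ('B'): step: R->7, L=5; B->plug->F->R->G->L->F->refl->G->L'->H->R'->G->plug->D
Char 4 ('B'): step: R->0, L->6 (L advanced); B->plug->F->R->G->L->F->refl->G->L'->D->R'->G->plug->D
Char 5 ('F'): step: R->1, L=6; F->plug->B->R->H->L->D->refl->C->L'->E->R'->D->plug->G
Char 6 ('G'): step: R->2, L=6; G->plug->D->R->E->L->C->refl->D->L'->H->R'->B->plug->F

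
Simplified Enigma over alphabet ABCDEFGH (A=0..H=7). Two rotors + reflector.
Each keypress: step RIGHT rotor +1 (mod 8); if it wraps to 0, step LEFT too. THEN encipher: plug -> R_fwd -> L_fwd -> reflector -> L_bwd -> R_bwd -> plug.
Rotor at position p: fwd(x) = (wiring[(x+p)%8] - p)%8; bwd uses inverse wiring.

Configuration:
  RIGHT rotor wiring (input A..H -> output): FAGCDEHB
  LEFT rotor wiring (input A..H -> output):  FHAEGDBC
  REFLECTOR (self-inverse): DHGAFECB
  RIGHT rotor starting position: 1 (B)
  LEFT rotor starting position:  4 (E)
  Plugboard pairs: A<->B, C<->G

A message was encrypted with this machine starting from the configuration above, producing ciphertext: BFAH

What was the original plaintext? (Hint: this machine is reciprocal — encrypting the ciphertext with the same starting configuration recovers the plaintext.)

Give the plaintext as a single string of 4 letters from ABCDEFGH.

Answer: GEGA

Derivation:
Char 1 ('B'): step: R->2, L=4; B->plug->A->R->E->L->B->refl->H->L'->B->R'->C->plug->G
Char 2 ('F'): step: R->3, L=4; F->plug->F->R->C->L->F->refl->E->L'->G->R'->E->plug->E
Char 3 ('A'): step: R->4, L=4; A->plug->B->R->A->L->C->refl->G->L'->D->R'->C->plug->G
Char 4 ('H'): step: R->5, L=4; H->plug->H->R->G->L->E->refl->F->L'->C->R'->B->plug->A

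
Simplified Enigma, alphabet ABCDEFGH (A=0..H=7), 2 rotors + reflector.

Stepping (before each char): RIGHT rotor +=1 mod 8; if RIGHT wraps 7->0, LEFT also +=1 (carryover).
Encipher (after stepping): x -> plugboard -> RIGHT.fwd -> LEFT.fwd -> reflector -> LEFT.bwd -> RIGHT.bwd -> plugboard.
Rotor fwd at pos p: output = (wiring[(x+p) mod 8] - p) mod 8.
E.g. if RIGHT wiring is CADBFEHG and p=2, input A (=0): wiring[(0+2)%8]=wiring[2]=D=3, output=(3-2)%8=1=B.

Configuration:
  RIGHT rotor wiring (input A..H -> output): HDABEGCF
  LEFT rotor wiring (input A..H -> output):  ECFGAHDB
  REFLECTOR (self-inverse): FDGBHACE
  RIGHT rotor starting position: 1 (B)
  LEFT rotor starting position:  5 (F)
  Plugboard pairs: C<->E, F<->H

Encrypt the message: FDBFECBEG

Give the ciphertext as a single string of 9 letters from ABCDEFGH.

Char 1 ('F'): step: R->2, L=5; F->plug->H->R->B->L->G->refl->C->L'->A->R'->E->plug->C
Char 2 ('D'): step: R->3, L=5; D->plug->D->R->H->L->D->refl->B->L'->G->R'->A->plug->A
Char 3 ('B'): step: R->4, L=5; B->plug->B->R->C->L->E->refl->H->L'->D->R'->E->plug->C
Char 4 ('F'): step: R->5, L=5; F->plug->H->R->H->L->D->refl->B->L'->G->R'->E->plug->C
Char 5 ('E'): step: R->6, L=5; E->plug->C->R->B->L->G->refl->C->L'->A->R'->H->plug->F
Char 6 ('C'): step: R->7, L=5; C->plug->E->R->C->L->E->refl->H->L'->D->R'->H->plug->F
Char 7 ('B'): step: R->0, L->6 (L advanced); B->plug->B->R->D->L->E->refl->H->L'->E->R'->E->plug->C
Char 8 ('E'): step: R->1, L=6; E->plug->C->R->A->L->F->refl->A->L'->F->R'->E->plug->C
Char 9 ('G'): step: R->2, L=6; G->plug->G->R->F->L->A->refl->F->L'->A->R'->E->plug->C

Answer: CACCFFCCC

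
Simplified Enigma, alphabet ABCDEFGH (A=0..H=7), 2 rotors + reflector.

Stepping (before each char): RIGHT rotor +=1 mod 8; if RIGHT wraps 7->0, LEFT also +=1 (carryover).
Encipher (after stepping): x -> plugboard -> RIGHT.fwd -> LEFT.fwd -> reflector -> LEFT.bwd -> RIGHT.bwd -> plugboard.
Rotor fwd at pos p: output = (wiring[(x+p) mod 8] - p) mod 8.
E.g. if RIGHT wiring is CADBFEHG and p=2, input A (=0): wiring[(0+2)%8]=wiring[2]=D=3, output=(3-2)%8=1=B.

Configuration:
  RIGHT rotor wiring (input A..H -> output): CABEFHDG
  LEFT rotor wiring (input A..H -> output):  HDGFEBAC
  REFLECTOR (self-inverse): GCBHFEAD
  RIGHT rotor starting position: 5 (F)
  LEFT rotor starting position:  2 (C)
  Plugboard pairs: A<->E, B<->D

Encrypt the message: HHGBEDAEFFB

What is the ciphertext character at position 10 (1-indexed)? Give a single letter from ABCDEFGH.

Char 1 ('H'): step: R->6, L=2; H->plug->H->R->B->L->D->refl->H->L'->D->R'->E->plug->A
Char 2 ('H'): step: R->7, L=2; H->plug->H->R->E->L->G->refl->A->L'->F->R'->E->plug->A
Char 3 ('G'): step: R->0, L->3 (L advanced); G->plug->G->R->D->L->F->refl->E->L'->F->R'->E->plug->A
Char 4 ('B'): step: R->1, L=3; B->plug->D->R->E->L->H->refl->D->L'->H->R'->A->plug->E
Char 5 ('E'): step: R->2, L=3; E->plug->A->R->H->L->D->refl->H->L'->E->R'->F->plug->F
Char 6 ('D'): step: R->3, L=3; D->plug->B->R->C->L->G->refl->A->L'->G->R'->H->plug->H
Char 7 ('A'): step: R->4, L=3; A->plug->E->R->G->L->A->refl->G->L'->C->R'->D->plug->B
Char 8 ('E'): step: R->5, L=3; E->plug->A->R->C->L->G->refl->A->L'->G->R'->B->plug->D
Char 9 ('F'): step: R->6, L=3; F->plug->F->R->G->L->A->refl->G->L'->C->R'->D->plug->B
Char 10 ('F'): step: R->7, L=3; F->plug->F->R->G->L->A->refl->G->L'->C->R'->D->plug->B

B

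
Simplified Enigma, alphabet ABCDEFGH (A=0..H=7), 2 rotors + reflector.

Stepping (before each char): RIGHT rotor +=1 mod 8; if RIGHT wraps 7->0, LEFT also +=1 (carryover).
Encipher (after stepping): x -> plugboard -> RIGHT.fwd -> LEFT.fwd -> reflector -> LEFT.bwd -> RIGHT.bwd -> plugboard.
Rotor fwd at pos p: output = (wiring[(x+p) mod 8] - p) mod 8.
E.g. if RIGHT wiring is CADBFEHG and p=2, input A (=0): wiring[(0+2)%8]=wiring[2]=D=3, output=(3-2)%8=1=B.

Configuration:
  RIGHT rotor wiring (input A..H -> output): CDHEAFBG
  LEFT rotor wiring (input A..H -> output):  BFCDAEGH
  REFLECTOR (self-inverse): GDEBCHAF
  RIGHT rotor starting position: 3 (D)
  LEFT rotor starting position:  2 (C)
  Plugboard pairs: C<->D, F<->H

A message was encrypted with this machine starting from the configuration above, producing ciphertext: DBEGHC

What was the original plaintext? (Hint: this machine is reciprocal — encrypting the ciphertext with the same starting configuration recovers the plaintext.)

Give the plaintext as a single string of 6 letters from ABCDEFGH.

Answer: EFFEEF

Derivation:
Char 1 ('D'): step: R->4, L=2; D->plug->C->R->F->L->F->refl->H->L'->G->R'->E->plug->E
Char 2 ('B'): step: R->5, L=2; B->plug->B->R->E->L->E->refl->C->L'->D->R'->H->plug->F
Char 3 ('E'): step: R->6, L=2; E->plug->E->R->B->L->B->refl->D->L'->H->R'->H->plug->F
Char 4 ('G'): step: R->7, L=2; G->plug->G->R->G->L->H->refl->F->L'->F->R'->E->plug->E
Char 5 ('H'): step: R->0, L->3 (L advanced); H->plug->F->R->F->L->G->refl->A->L'->A->R'->E->plug->E
Char 6 ('C'): step: R->1, L=3; C->plug->D->R->H->L->H->refl->F->L'->B->R'->H->plug->F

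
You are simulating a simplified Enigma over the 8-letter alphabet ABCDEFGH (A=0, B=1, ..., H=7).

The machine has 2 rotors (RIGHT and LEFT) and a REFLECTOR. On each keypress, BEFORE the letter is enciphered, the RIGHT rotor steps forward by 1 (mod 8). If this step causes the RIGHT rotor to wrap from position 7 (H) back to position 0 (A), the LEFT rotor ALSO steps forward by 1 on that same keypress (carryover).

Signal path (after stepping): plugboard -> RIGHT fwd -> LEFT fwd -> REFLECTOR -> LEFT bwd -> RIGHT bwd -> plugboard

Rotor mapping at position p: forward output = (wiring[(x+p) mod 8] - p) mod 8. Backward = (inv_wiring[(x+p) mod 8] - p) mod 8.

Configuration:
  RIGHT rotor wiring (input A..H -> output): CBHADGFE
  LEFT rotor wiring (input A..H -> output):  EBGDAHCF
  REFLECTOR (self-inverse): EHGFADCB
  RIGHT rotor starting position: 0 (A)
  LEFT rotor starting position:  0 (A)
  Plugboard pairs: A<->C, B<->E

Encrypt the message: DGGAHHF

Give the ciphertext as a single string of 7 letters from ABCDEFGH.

Char 1 ('D'): step: R->1, L=0; D->plug->D->R->C->L->G->refl->C->L'->G->R'->B->plug->E
Char 2 ('G'): step: R->2, L=0; G->plug->G->R->A->L->E->refl->A->L'->E->R'->D->plug->D
Char 3 ('G'): step: R->3, L=0; G->plug->G->R->G->L->C->refl->G->L'->C->R'->D->plug->D
Char 4 ('A'): step: R->4, L=0; A->plug->C->R->B->L->B->refl->H->L'->F->R'->F->plug->F
Char 5 ('H'): step: R->5, L=0; H->plug->H->R->G->L->C->refl->G->L'->C->R'->F->plug->F
Char 6 ('H'): step: R->6, L=0; H->plug->H->R->A->L->E->refl->A->L'->E->R'->C->plug->A
Char 7 ('F'): step: R->7, L=0; F->plug->F->R->E->L->A->refl->E->L'->A->R'->D->plug->D

Answer: EDDFFAD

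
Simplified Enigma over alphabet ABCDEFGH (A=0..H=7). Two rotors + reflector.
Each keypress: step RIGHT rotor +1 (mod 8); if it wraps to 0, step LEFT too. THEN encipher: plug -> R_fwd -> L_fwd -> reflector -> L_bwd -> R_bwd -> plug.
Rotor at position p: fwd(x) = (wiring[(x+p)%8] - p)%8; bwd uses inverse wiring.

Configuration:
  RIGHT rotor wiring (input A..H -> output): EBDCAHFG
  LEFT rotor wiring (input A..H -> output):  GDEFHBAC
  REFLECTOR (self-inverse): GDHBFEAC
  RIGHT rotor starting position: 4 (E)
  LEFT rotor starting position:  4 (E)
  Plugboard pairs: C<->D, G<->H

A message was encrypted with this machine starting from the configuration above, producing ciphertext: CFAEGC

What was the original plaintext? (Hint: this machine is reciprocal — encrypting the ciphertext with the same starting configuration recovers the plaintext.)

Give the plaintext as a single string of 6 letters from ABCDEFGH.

Char 1 ('C'): step: R->5, L=4; C->plug->D->R->H->L->B->refl->D->L'->A->R'->B->plug->B
Char 2 ('F'): step: R->6, L=4; F->plug->F->R->E->L->C->refl->H->L'->F->R'->E->plug->E
Char 3 ('A'): step: R->7, L=4; A->plug->A->R->H->L->B->refl->D->L'->A->R'->G->plug->H
Char 4 ('E'): step: R->0, L->5 (L advanced); E->plug->E->R->A->L->E->refl->F->L'->C->R'->D->plug->C
Char 5 ('G'): step: R->1, L=5; G->plug->H->R->D->L->B->refl->D->L'->B->R'->C->plug->D
Char 6 ('C'): step: R->2, L=5; C->plug->D->R->F->L->H->refl->C->L'->H->R'->H->plug->G

Answer: BEHCDG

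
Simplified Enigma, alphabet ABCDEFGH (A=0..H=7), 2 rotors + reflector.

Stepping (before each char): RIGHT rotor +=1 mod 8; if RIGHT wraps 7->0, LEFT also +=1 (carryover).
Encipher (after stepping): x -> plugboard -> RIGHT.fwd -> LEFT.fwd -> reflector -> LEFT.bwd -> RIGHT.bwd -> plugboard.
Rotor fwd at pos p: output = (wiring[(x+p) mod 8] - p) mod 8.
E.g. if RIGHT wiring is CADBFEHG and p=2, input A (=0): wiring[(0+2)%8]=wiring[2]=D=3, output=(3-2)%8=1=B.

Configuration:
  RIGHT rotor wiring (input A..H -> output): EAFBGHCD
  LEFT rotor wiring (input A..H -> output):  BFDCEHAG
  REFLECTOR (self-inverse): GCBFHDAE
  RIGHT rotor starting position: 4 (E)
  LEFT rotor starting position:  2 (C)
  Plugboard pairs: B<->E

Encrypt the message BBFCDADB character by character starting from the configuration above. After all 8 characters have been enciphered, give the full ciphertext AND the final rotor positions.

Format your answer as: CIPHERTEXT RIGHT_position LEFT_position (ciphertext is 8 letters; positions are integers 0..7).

Char 1 ('B'): step: R->5, L=2; B->plug->E->R->D->L->F->refl->D->L'->H->R'->D->plug->D
Char 2 ('B'): step: R->6, L=2; B->plug->E->R->H->L->D->refl->F->L'->D->R'->F->plug->F
Char 3 ('F'): step: R->7, L=2; F->plug->F->R->H->L->D->refl->F->L'->D->R'->H->plug->H
Char 4 ('C'): step: R->0, L->3 (L advanced); C->plug->C->R->F->L->G->refl->A->L'->H->R'->F->plug->F
Char 5 ('D'): step: R->1, L=3; D->plug->D->R->F->L->G->refl->A->L'->H->R'->A->plug->A
Char 6 ('A'): step: R->2, L=3; A->plug->A->R->D->L->F->refl->D->L'->E->R'->C->plug->C
Char 7 ('D'): step: R->3, L=3; D->plug->D->R->H->L->A->refl->G->L'->F->R'->G->plug->G
Char 8 ('B'): step: R->4, L=3; B->plug->E->R->A->L->H->refl->E->L'->C->R'->A->plug->A
Final: ciphertext=DFHFACGA, RIGHT=4, LEFT=3

Answer: DFHFACGA 4 3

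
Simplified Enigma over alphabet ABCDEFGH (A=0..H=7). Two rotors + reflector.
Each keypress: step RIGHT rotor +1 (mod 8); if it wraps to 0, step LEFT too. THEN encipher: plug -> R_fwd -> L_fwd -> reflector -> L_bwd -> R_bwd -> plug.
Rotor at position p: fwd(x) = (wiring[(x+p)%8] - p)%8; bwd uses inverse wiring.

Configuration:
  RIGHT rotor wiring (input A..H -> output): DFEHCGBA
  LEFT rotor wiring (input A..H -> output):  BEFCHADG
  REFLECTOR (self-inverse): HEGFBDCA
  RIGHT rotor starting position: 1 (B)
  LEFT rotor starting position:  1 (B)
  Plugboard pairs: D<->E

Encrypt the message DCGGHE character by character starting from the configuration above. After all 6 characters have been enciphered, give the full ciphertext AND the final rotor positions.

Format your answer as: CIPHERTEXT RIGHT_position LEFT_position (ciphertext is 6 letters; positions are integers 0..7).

Char 1 ('D'): step: R->2, L=1; D->plug->E->R->H->L->A->refl->H->L'->E->R'->D->plug->E
Char 2 ('C'): step: R->3, L=1; C->plug->C->R->D->L->G->refl->C->L'->F->R'->E->plug->D
Char 3 ('G'): step: R->4, L=1; G->plug->G->R->A->L->D->refl->F->L'->G->R'->A->plug->A
Char 4 ('G'): step: R->5, L=1; G->plug->G->R->C->L->B->refl->E->L'->B->R'->A->plug->A
Char 5 ('H'): step: R->6, L=1; H->plug->H->R->A->L->D->refl->F->L'->G->R'->E->plug->D
Char 6 ('E'): step: R->7, L=1; E->plug->D->R->F->L->C->refl->G->L'->D->R'->F->plug->F
Final: ciphertext=EDAADF, RIGHT=7, LEFT=1

Answer: EDAADF 7 1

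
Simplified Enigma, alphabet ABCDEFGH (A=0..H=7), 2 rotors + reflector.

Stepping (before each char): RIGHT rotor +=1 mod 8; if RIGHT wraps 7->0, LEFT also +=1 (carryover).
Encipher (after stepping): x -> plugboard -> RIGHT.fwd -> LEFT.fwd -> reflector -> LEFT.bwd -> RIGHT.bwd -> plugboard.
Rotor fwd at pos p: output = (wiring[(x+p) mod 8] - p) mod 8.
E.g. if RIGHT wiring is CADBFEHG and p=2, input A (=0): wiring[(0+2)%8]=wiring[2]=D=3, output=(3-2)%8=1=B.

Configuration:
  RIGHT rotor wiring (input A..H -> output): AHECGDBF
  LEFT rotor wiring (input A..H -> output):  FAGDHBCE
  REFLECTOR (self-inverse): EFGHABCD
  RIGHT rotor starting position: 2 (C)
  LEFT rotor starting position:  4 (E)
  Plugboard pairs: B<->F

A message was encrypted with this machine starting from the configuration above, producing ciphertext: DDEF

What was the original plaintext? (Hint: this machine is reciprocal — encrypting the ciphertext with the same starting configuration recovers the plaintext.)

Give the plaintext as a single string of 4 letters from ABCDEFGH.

Char 1 ('D'): step: R->3, L=4; D->plug->D->R->G->L->C->refl->G->L'->C->R'->E->plug->E
Char 2 ('D'): step: R->4, L=4; D->plug->D->R->B->L->F->refl->B->L'->E->R'->E->plug->E
Char 3 ('E'): step: R->5, L=4; E->plug->E->R->C->L->G->refl->C->L'->G->R'->A->plug->A
Char 4 ('F'): step: R->6, L=4; F->plug->B->R->H->L->H->refl->D->L'->A->R'->G->plug->G

Answer: EEAG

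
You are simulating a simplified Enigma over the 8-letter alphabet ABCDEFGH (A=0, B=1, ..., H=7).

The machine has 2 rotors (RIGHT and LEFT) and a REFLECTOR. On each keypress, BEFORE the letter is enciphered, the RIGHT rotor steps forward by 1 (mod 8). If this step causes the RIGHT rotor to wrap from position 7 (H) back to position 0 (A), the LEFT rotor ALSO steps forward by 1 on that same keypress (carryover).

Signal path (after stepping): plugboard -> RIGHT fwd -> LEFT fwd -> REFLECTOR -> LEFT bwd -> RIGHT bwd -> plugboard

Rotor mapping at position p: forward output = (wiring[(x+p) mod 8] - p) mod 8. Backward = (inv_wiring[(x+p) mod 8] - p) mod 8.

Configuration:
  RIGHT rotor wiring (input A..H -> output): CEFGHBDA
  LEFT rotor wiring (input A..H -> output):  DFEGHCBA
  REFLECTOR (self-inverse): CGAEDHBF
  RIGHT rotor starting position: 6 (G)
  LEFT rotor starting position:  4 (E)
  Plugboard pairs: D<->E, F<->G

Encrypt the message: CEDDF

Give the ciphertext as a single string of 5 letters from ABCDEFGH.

Char 1 ('C'): step: R->7, L=4; C->plug->C->R->F->L->B->refl->G->L'->B->R'->A->plug->A
Char 2 ('E'): step: R->0, L->5 (L advanced); E->plug->D->R->G->L->B->refl->G->L'->D->R'->G->plug->F
Char 3 ('D'): step: R->1, L=5; D->plug->E->R->A->L->F->refl->H->L'->F->R'->C->plug->C
Char 4 ('D'): step: R->2, L=5; D->plug->E->R->B->L->E->refl->D->L'->C->R'->H->plug->H
Char 5 ('F'): step: R->3, L=5; F->plug->G->R->B->L->E->refl->D->L'->C->R'->H->plug->H

Answer: AFCHH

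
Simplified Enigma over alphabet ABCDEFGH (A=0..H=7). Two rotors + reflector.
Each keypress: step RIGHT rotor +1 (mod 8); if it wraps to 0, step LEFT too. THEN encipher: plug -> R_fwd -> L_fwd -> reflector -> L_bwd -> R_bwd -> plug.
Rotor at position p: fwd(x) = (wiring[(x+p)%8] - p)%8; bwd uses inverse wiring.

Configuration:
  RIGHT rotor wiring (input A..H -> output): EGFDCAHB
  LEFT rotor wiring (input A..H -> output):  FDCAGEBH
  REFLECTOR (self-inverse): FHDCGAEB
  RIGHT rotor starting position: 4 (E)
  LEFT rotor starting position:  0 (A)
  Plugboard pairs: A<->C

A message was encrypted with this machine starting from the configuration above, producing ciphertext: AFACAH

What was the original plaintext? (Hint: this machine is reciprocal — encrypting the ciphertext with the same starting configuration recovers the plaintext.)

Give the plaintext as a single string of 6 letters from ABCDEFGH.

Char 1 ('A'): step: R->5, L=0; A->plug->C->R->E->L->G->refl->E->L'->F->R'->H->plug->H
Char 2 ('F'): step: R->6, L=0; F->plug->F->R->F->L->E->refl->G->L'->E->R'->G->plug->G
Char 3 ('A'): step: R->7, L=0; A->plug->C->R->H->L->H->refl->B->L'->G->R'->D->plug->D
Char 4 ('C'): step: R->0, L->1 (L advanced); C->plug->A->R->E->L->D->refl->C->L'->A->R'->F->plug->F
Char 5 ('A'): step: R->1, L=1; A->plug->C->R->C->L->H->refl->B->L'->B->R'->D->plug->D
Char 6 ('H'): step: R->2, L=1; H->plug->H->R->E->L->D->refl->C->L'->A->R'->C->plug->A

Answer: HGDFDA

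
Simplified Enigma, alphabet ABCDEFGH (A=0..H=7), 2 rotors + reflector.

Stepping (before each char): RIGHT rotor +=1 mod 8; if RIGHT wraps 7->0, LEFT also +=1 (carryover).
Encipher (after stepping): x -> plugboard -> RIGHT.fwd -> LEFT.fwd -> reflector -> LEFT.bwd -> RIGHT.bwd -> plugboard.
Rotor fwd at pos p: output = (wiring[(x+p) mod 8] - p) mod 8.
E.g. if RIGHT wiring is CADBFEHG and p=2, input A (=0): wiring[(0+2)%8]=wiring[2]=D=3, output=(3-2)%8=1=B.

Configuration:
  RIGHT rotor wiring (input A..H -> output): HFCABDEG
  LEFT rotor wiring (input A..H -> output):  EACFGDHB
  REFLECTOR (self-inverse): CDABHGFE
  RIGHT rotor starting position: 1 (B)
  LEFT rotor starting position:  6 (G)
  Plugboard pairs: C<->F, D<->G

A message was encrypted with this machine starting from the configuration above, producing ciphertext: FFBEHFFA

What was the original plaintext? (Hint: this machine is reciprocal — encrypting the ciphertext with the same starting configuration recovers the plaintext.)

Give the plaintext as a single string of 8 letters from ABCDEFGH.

Char 1 ('F'): step: R->2, L=6; F->plug->C->R->H->L->F->refl->G->L'->C->R'->E->plug->E
Char 2 ('F'): step: R->3, L=6; F->plug->C->R->A->L->B->refl->D->L'->B->R'->D->plug->G
Char 3 ('B'): step: R->4, L=6; B->plug->B->R->H->L->F->refl->G->L'->C->R'->D->plug->G
Char 4 ('E'): step: R->5, L=6; E->plug->E->R->A->L->B->refl->D->L'->B->R'->C->plug->F
Char 5 ('H'): step: R->6, L=6; H->plug->H->R->F->L->H->refl->E->L'->E->R'->E->plug->E
Char 6 ('F'): step: R->7, L=6; F->plug->C->R->G->L->A->refl->C->L'->D->R'->D->plug->G
Char 7 ('F'): step: R->0, L->7 (L advanced); F->plug->C->R->C->L->B->refl->D->L'->D->R'->F->plug->C
Char 8 ('A'): step: R->1, L=7; A->plug->A->R->E->L->G->refl->F->L'->B->R'->B->plug->B

Answer: EGGFEGCB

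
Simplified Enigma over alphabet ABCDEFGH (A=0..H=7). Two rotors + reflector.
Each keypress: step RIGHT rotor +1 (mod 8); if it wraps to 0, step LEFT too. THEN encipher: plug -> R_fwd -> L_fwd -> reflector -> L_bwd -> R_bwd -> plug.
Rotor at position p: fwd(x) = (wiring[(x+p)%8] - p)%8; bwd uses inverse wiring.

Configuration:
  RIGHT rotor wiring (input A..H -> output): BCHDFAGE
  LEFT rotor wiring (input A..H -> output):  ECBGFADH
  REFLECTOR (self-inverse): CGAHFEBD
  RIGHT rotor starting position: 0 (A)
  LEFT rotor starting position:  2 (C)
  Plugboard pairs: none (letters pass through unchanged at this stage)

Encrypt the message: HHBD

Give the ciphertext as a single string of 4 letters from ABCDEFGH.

Char 1 ('H'): step: R->1, L=2; H->plug->H->R->A->L->H->refl->D->L'->C->R'->C->plug->C
Char 2 ('H'): step: R->2, L=2; H->plug->H->R->A->L->H->refl->D->L'->C->R'->F->plug->F
Char 3 ('B'): step: R->3, L=2; B->plug->B->R->C->L->D->refl->H->L'->A->R'->A->plug->A
Char 4 ('D'): step: R->4, L=2; D->plug->D->R->A->L->H->refl->D->L'->C->R'->C->plug->C

Answer: CFAC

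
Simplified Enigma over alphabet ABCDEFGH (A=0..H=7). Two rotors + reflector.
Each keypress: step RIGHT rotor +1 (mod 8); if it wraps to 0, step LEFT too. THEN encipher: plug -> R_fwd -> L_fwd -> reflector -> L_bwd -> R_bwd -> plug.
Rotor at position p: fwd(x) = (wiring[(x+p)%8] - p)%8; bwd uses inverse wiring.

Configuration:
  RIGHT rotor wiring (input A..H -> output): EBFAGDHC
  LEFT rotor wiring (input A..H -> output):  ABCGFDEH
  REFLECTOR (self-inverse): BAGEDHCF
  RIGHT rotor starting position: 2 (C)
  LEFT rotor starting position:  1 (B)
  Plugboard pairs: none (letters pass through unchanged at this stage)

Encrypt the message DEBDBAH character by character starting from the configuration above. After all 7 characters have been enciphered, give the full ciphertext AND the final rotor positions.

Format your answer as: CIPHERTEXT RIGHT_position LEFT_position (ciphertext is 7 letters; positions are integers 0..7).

Char 1 ('D'): step: R->3, L=1; D->plug->D->R->E->L->C->refl->G->L'->G->R'->G->plug->G
Char 2 ('E'): step: R->4, L=1; E->plug->E->R->A->L->A->refl->B->L'->B->R'->G->plug->G
Char 3 ('B'): step: R->5, L=1; B->plug->B->R->C->L->F->refl->H->L'->H->R'->D->plug->D
Char 4 ('D'): step: R->6, L=1; D->plug->D->R->D->L->E->refl->D->L'->F->R'->H->plug->H
Char 5 ('B'): step: R->7, L=1; B->plug->B->R->F->L->D->refl->E->L'->D->R'->A->plug->A
Char 6 ('A'): step: R->0, L->2 (L advanced); A->plug->A->R->E->L->C->refl->G->L'->G->R'->E->plug->E
Char 7 ('H'): step: R->1, L=2; H->plug->H->R->D->L->B->refl->A->L'->A->R'->A->plug->A
Final: ciphertext=GGDHAEA, RIGHT=1, LEFT=2

Answer: GGDHAEA 1 2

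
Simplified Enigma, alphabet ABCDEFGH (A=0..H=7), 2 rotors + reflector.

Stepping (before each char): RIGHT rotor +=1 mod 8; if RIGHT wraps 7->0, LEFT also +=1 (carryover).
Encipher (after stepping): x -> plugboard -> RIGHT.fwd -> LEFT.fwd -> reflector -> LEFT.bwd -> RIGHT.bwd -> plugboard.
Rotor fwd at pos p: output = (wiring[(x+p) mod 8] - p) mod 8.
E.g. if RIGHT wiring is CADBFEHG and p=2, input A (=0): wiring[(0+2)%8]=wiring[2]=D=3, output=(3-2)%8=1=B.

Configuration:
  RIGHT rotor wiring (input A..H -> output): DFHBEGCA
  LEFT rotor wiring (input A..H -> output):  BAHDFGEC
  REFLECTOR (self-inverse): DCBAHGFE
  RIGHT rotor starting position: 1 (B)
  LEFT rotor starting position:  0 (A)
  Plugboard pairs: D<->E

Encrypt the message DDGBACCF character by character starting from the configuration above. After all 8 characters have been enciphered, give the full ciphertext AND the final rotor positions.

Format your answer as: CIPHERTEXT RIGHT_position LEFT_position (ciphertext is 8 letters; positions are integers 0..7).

Char 1 ('D'): step: R->2, L=0; D->plug->E->R->A->L->B->refl->C->L'->H->R'->B->plug->B
Char 2 ('D'): step: R->3, L=0; D->plug->E->R->F->L->G->refl->F->L'->E->R'->H->plug->H
Char 3 ('G'): step: R->4, L=0; G->plug->G->R->D->L->D->refl->A->L'->B->R'->F->plug->F
Char 4 ('B'): step: R->5, L=0; B->plug->B->R->F->L->G->refl->F->L'->E->R'->G->plug->G
Char 5 ('A'): step: R->6, L=0; A->plug->A->R->E->L->F->refl->G->L'->F->R'->C->plug->C
Char 6 ('C'): step: R->7, L=0; C->plug->C->R->G->L->E->refl->H->L'->C->R'->E->plug->D
Char 7 ('C'): step: R->0, L->1 (L advanced); C->plug->C->R->H->L->A->refl->D->L'->F->R'->B->plug->B
Char 8 ('F'): step: R->1, L=1; F->plug->F->R->B->L->G->refl->F->L'->E->R'->A->plug->A
Final: ciphertext=BHFGCDBA, RIGHT=1, LEFT=1

Answer: BHFGCDBA 1 1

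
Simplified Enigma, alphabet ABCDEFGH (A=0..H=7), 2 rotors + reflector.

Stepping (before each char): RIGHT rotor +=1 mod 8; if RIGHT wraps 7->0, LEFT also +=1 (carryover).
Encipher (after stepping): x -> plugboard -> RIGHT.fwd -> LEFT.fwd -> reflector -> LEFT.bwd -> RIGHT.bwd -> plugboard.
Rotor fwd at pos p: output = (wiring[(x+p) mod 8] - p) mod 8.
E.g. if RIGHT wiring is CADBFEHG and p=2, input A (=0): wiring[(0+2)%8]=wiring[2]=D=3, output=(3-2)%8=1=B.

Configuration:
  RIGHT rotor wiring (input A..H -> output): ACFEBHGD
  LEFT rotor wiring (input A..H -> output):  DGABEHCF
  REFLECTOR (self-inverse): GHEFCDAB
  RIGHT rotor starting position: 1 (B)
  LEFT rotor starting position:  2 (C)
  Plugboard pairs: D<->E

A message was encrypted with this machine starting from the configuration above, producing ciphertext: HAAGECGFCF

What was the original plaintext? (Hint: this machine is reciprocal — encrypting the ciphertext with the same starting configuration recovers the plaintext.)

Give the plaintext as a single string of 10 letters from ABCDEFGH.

Char 1 ('H'): step: R->2, L=2; H->plug->H->R->A->L->G->refl->A->L'->E->R'->E->plug->D
Char 2 ('A'): step: R->3, L=2; A->plug->A->R->B->L->H->refl->B->L'->G->R'->B->plug->B
Char 3 ('A'): step: R->4, L=2; A->plug->A->R->F->L->D->refl->F->L'->D->R'->B->plug->B
Char 4 ('G'): step: R->5, L=2; G->plug->G->R->H->L->E->refl->C->L'->C->R'->A->plug->A
Char 5 ('E'): step: R->6, L=2; E->plug->D->R->E->L->A->refl->G->L'->A->R'->A->plug->A
Char 6 ('C'): step: R->7, L=2; C->plug->C->R->D->L->F->refl->D->L'->F->R'->E->plug->D
Char 7 ('G'): step: R->0, L->3 (L advanced); G->plug->G->R->G->L->D->refl->F->L'->H->R'->F->plug->F
Char 8 ('F'): step: R->1, L=3; F->plug->F->R->F->L->A->refl->G->L'->A->R'->D->plug->E
Char 9 ('C'): step: R->2, L=3; C->plug->C->R->H->L->F->refl->D->L'->G->R'->G->plug->G
Char 10 ('F'): step: R->3, L=3; F->plug->F->R->F->L->A->refl->G->L'->A->R'->E->plug->D

Answer: DBBAADFEGD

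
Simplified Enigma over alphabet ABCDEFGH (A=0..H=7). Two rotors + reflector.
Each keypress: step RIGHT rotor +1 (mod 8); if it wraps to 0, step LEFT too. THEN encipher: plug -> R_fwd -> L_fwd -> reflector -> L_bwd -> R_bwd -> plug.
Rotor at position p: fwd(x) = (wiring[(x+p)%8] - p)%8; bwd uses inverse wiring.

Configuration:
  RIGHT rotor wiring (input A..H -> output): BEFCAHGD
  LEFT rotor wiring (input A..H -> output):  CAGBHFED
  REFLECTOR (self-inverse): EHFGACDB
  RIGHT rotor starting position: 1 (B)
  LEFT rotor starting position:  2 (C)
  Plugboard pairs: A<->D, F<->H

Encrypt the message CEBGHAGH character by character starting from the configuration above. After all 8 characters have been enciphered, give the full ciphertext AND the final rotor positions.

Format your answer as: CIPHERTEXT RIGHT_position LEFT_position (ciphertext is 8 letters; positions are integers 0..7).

Char 1 ('C'): step: R->2, L=2; C->plug->C->R->G->L->A->refl->E->L'->A->R'->B->plug->B
Char 2 ('E'): step: R->3, L=2; E->plug->E->R->A->L->E->refl->A->L'->G->R'->F->plug->H
Char 3 ('B'): step: R->4, L=2; B->plug->B->R->D->L->D->refl->G->L'->H->R'->D->plug->A
Char 4 ('G'): step: R->5, L=2; G->plug->G->R->F->L->B->refl->H->L'->B->R'->B->plug->B
Char 5 ('H'): step: R->6, L=2; H->plug->F->R->E->L->C->refl->F->L'->C->R'->G->plug->G
Char 6 ('A'): step: R->7, L=2; A->plug->D->R->G->L->A->refl->E->L'->A->R'->G->plug->G
Char 7 ('G'): step: R->0, L->3 (L advanced); G->plug->G->R->G->L->F->refl->C->L'->C->R'->D->plug->A
Char 8 ('H'): step: R->1, L=3; H->plug->F->R->F->L->H->refl->B->L'->D->R'->A->plug->D
Final: ciphertext=BHABGGAD, RIGHT=1, LEFT=3

Answer: BHABGGAD 1 3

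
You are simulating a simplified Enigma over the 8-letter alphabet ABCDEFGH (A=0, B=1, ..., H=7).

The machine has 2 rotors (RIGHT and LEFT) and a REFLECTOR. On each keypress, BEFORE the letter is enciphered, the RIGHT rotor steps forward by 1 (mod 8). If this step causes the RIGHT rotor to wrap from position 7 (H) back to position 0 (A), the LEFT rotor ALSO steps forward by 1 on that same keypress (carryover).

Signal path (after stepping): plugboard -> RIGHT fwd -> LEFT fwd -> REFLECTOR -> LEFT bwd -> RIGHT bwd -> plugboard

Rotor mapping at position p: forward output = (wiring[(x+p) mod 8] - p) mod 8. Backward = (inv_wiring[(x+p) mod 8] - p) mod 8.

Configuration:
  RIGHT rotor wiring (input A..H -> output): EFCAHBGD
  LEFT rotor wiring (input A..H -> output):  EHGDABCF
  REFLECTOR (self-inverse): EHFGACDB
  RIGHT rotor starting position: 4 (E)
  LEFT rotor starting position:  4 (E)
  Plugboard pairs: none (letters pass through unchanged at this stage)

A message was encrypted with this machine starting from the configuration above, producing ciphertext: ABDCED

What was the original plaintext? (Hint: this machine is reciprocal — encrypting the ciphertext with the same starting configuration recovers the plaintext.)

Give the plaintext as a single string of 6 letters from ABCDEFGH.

Char 1 ('A'): step: R->5, L=4; A->plug->A->R->E->L->A->refl->E->L'->A->R'->E->plug->E
Char 2 ('B'): step: R->6, L=4; B->plug->B->R->F->L->D->refl->G->L'->C->R'->F->plug->F
Char 3 ('D'): step: R->7, L=4; D->plug->D->R->D->L->B->refl->H->L'->H->R'->H->plug->H
Char 4 ('C'): step: R->0, L->5 (L advanced); C->plug->C->R->C->L->A->refl->E->L'->A->R'->D->plug->D
Char 5 ('E'): step: R->1, L=5; E->plug->E->R->A->L->E->refl->A->L'->C->R'->G->plug->G
Char 6 ('D'): step: R->2, L=5; D->plug->D->R->H->L->D->refl->G->L'->G->R'->B->plug->B

Answer: EFHDGB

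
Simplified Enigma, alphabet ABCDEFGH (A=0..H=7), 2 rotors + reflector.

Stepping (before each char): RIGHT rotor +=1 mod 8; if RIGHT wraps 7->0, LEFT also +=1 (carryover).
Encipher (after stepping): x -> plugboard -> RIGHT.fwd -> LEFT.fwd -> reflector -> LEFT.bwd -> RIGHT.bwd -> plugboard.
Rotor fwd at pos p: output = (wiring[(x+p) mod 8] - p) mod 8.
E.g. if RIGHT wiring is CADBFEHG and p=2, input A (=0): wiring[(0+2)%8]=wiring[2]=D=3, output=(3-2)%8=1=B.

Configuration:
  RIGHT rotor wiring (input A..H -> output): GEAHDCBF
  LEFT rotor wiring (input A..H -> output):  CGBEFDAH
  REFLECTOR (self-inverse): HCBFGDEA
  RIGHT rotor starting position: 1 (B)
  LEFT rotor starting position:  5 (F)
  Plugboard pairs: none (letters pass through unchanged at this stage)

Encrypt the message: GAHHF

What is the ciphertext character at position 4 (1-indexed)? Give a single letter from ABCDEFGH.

Char 1 ('G'): step: R->2, L=5; G->plug->G->R->E->L->B->refl->C->L'->C->R'->H->plug->H
Char 2 ('A'): step: R->3, L=5; A->plug->A->R->E->L->B->refl->C->L'->C->R'->E->plug->E
Char 3 ('H'): step: R->4, L=5; H->plug->H->R->D->L->F->refl->D->L'->B->R'->D->plug->D
Char 4 ('H'): step: R->5, L=5; H->plug->H->R->G->L->H->refl->A->L'->H->R'->E->plug->E

E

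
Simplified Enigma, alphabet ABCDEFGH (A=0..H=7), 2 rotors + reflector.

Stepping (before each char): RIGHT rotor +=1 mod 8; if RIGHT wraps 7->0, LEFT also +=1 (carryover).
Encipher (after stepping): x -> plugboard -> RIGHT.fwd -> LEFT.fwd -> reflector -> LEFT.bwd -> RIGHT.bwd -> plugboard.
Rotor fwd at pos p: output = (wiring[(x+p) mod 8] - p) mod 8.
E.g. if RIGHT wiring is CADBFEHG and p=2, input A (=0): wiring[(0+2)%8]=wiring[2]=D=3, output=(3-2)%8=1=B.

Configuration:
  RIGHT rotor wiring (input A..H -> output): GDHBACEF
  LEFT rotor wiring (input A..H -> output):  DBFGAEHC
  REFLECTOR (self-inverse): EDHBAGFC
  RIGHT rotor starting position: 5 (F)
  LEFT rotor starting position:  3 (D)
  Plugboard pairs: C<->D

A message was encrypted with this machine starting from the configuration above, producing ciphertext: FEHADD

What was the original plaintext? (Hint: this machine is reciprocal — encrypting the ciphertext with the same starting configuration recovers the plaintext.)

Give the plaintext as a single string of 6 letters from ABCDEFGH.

Char 1 ('F'): step: R->6, L=3; F->plug->F->R->D->L->E->refl->A->L'->F->R'->D->plug->C
Char 2 ('E'): step: R->7, L=3; E->plug->E->R->C->L->B->refl->D->L'->A->R'->D->plug->C
Char 3 ('H'): step: R->0, L->4 (L advanced); H->plug->H->R->F->L->F->refl->G->L'->D->R'->B->plug->B
Char 4 ('A'): step: R->1, L=4; A->plug->A->R->C->L->D->refl->B->L'->G->R'->B->plug->B
Char 5 ('D'): step: R->2, L=4; D->plug->C->R->G->L->B->refl->D->L'->C->R'->E->plug->E
Char 6 ('D'): step: R->3, L=4; D->plug->C->R->H->L->C->refl->H->L'->E->R'->H->plug->H

Answer: CCBBEH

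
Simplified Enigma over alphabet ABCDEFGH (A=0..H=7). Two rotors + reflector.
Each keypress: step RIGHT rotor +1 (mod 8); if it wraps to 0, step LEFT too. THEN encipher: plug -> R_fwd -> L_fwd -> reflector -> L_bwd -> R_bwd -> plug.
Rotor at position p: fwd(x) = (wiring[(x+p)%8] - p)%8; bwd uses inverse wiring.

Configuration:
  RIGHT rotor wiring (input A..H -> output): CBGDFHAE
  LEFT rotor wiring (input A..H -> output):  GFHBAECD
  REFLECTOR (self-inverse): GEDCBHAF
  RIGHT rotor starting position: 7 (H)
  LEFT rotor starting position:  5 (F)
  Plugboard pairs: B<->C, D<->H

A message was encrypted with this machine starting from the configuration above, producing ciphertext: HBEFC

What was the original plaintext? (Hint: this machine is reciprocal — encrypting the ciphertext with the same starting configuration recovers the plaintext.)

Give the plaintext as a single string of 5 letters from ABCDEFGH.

Answer: CFHCA

Derivation:
Char 1 ('H'): step: R->0, L->6 (L advanced); H->plug->D->R->D->L->H->refl->F->L'->B->R'->B->plug->C
Char 2 ('B'): step: R->1, L=6; B->plug->C->R->C->L->A->refl->G->L'->H->R'->F->plug->F
Char 3 ('E'): step: R->2, L=6; E->plug->E->R->G->L->C->refl->D->L'->F->R'->D->plug->H
Char 4 ('F'): step: R->3, L=6; F->plug->F->R->H->L->G->refl->A->L'->C->R'->B->plug->C
Char 5 ('C'): step: R->4, L=6; C->plug->B->R->D->L->H->refl->F->L'->B->R'->A->plug->A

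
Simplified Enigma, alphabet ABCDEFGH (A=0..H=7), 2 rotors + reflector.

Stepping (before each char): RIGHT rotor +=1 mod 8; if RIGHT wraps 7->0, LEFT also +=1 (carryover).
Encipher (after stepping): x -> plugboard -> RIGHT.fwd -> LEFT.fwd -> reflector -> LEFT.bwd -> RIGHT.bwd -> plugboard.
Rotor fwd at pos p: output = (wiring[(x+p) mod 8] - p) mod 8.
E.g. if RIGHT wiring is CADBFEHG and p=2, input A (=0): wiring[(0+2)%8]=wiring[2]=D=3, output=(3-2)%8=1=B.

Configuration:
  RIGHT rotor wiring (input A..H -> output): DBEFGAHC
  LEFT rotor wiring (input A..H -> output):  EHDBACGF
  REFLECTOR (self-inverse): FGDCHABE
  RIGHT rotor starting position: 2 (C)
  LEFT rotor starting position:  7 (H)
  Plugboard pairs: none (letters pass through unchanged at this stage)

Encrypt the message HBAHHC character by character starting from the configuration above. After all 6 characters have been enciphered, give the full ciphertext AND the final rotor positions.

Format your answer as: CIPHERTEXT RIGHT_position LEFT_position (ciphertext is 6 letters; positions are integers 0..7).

Char 1 ('H'): step: R->3, L=7; H->plug->H->R->B->L->F->refl->A->L'->C->R'->A->plug->A
Char 2 ('B'): step: R->4, L=7; B->plug->B->R->E->L->C->refl->D->L'->G->R'->D->plug->D
Char 3 ('A'): step: R->5, L=7; A->plug->A->R->D->L->E->refl->H->L'->H->R'->F->plug->F
Char 4 ('H'): step: R->6, L=7; H->plug->H->R->C->L->A->refl->F->L'->B->R'->A->plug->A
Char 5 ('H'): step: R->7, L=7; H->plug->H->R->A->L->G->refl->B->L'->F->R'->D->plug->D
Char 6 ('C'): step: R->0, L->0 (L advanced); C->plug->C->R->E->L->A->refl->F->L'->H->R'->G->plug->G
Final: ciphertext=ADFADG, RIGHT=0, LEFT=0

Answer: ADFADG 0 0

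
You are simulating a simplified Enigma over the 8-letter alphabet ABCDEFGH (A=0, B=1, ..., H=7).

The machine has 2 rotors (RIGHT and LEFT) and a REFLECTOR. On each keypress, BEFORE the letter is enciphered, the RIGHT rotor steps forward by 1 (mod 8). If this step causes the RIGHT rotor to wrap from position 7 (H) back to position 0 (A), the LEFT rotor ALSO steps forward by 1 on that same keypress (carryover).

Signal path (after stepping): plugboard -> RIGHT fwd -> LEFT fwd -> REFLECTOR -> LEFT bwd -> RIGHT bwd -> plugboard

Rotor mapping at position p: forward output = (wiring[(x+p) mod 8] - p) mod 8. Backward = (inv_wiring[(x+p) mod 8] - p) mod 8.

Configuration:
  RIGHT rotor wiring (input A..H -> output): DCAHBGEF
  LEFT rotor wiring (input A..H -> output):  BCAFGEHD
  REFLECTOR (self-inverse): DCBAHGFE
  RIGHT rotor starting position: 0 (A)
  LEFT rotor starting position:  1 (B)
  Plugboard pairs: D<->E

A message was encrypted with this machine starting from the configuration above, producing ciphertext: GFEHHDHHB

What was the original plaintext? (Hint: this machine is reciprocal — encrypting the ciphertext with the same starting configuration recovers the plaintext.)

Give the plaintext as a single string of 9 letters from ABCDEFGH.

Answer: BBDABFCAA

Derivation:
Char 1 ('G'): step: R->1, L=1; G->plug->G->R->E->L->D->refl->A->L'->H->R'->B->plug->B
Char 2 ('F'): step: R->2, L=1; F->plug->F->R->D->L->F->refl->G->L'->F->R'->B->plug->B
Char 3 ('E'): step: R->3, L=1; E->plug->D->R->B->L->H->refl->E->L'->C->R'->E->plug->D
Char 4 ('H'): step: R->4, L=1; H->plug->H->R->D->L->F->refl->G->L'->F->R'->A->plug->A
Char 5 ('H'): step: R->5, L=1; H->plug->H->R->E->L->D->refl->A->L'->H->R'->B->plug->B
Char 6 ('D'): step: R->6, L=1; D->plug->E->R->C->L->E->refl->H->L'->B->R'->F->plug->F
Char 7 ('H'): step: R->7, L=1; H->plug->H->R->F->L->G->refl->F->L'->D->R'->C->plug->C
Char 8 ('H'): step: R->0, L->2 (L advanced); H->plug->H->R->F->L->B->refl->C->L'->D->R'->A->plug->A
Char 9 ('B'): step: R->1, L=2; B->plug->B->R->H->L->A->refl->D->L'->B->R'->A->plug->A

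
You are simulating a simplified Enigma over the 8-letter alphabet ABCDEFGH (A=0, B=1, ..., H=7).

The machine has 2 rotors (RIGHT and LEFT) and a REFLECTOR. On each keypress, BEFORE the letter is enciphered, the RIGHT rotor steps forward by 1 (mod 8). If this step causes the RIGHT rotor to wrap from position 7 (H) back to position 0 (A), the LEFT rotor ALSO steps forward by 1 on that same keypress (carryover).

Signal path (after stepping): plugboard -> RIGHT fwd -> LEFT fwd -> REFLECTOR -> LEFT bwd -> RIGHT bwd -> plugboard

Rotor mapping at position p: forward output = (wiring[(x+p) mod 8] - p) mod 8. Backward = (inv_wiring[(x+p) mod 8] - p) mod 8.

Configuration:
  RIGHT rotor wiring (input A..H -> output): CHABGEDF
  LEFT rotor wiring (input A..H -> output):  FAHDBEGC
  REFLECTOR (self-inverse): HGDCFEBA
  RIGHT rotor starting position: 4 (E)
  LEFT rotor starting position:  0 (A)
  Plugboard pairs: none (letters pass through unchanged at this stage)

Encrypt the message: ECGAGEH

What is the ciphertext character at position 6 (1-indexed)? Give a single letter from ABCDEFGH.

Char 1 ('E'): step: R->5, L=0; E->plug->E->R->C->L->H->refl->A->L'->B->R'->H->plug->H
Char 2 ('C'): step: R->6, L=0; C->plug->C->R->E->L->B->refl->G->L'->G->R'->H->plug->H
Char 3 ('G'): step: R->7, L=0; G->plug->G->R->F->L->E->refl->F->L'->A->R'->C->plug->C
Char 4 ('A'): step: R->0, L->1 (L advanced); A->plug->A->R->C->L->C->refl->D->L'->E->R'->F->plug->F
Char 5 ('G'): step: R->1, L=1; G->plug->G->R->E->L->D->refl->C->L'->C->R'->F->plug->F
Char 6 ('E'): step: R->2, L=1; E->plug->E->R->B->L->G->refl->B->L'->G->R'->A->plug->A

A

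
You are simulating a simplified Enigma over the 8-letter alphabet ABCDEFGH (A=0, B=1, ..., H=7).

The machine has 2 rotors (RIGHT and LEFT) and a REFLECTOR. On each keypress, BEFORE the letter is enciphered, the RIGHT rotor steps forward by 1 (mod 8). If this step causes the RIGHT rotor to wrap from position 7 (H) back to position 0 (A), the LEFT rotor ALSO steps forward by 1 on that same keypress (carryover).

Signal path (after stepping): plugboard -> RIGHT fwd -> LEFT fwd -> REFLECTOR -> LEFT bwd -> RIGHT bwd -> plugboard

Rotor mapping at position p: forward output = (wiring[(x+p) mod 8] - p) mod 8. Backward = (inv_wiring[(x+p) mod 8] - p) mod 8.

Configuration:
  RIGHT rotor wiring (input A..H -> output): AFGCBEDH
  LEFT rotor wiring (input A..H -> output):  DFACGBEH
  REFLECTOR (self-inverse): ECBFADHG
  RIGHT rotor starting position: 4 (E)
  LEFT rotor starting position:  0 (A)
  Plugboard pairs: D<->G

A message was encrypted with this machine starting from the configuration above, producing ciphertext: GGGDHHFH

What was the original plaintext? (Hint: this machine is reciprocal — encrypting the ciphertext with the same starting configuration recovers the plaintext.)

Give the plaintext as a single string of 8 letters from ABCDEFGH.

Answer: DFHBFFHF

Derivation:
Char 1 ('G'): step: R->5, L=0; G->plug->D->R->D->L->C->refl->B->L'->F->R'->G->plug->D
Char 2 ('G'): step: R->6, L=0; G->plug->D->R->H->L->H->refl->G->L'->E->R'->F->plug->F
Char 3 ('G'): step: R->7, L=0; G->plug->D->R->H->L->H->refl->G->L'->E->R'->H->plug->H
Char 4 ('D'): step: R->0, L->1 (L advanced); D->plug->G->R->D->L->F->refl->D->L'->F->R'->B->plug->B
Char 5 ('H'): step: R->1, L=1; H->plug->H->R->H->L->C->refl->B->L'->C->R'->F->plug->F
Char 6 ('H'): step: R->2, L=1; H->plug->H->R->D->L->F->refl->D->L'->F->R'->F->plug->F
Char 7 ('F'): step: R->3, L=1; F->plug->F->R->F->L->D->refl->F->L'->D->R'->H->plug->H
Char 8 ('H'): step: R->4, L=1; H->plug->H->R->G->L->G->refl->H->L'->B->R'->F->plug->F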